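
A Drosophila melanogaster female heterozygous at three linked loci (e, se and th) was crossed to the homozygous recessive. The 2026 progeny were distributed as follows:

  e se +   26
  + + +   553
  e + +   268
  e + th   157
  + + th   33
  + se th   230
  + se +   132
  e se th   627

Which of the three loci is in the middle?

The two most frequent reciprocal classes, e se th and + + +, are the parental types, so the F1 was e se th / + + +.
The two rarest classes, e se + and + + th, are the double crossovers. Comparing them with the parentals, only the th allele has switched, so th is the middle locus and the order is e – th – se.

th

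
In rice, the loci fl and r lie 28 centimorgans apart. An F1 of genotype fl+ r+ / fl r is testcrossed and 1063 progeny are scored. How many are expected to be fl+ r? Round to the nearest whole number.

149

A map distance of 28 centimorgans corresponds to a recombination frequency of 0.280.
The F1 is fl+ r+ / fl r, so fl+ r is a recombinant gamete class with expected frequency r/2 = 0.280/2 = 0.1400.
Expected number = 0.1400 × 1063 = 148.82 ≈ 149.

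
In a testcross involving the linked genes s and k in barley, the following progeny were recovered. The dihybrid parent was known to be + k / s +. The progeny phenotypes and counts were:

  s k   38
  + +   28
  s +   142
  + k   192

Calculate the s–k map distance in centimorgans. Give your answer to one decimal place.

16.5 centimorgans

The recombinant classes are + + and s k: 28 + 38 = 66.
Recombination frequency = 66/400 = 0.1650 ≈ 16.5%, i.e. 16.5 centimorgans.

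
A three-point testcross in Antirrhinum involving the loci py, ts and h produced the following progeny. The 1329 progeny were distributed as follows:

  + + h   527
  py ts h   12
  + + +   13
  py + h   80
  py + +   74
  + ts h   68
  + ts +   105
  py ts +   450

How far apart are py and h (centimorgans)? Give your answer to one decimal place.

The two most frequent reciprocal classes, + + h and py ts +, are the parental types, so the F1 was + + h / py ts +.
The two rarest classes, + + + and py ts h, are the double crossovers. Comparing them with the parentals, only the h allele has switched, so h is the middle locus and the order is py – h – ts.
Crossovers in the py–h interval produce the single-crossover classes py + h and + ts + (80 + 105 = 185) plus the double crossovers (25).
RF(py–h) = (185 + 25) / 1329 = 210/1329 = 0.1580 → 15.8 centimorgans.

15.8 centimorgans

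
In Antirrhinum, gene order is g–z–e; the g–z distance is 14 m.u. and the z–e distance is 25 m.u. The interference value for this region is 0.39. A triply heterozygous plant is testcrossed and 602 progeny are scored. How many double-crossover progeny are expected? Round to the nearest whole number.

13

Map distances give recombination frequencies of 0.140 and 0.250 for the two intervals.
With interference 0.39 (so coincidence = 0.61), expected double-crossover frequency = 0.140 × 0.250 × 0.61 = 0.02135.
Expected number = 0.02135 × 602 = 12.85 ≈ 13.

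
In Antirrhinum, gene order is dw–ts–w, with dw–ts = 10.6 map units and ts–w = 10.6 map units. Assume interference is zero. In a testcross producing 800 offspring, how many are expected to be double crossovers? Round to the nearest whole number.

Map distances give recombination frequencies of 0.106 and 0.106 for the two intervals.
With no interference, expected double-crossover frequency = 0.106 × 0.106 = 0.01124.
Expected number = 0.01124 × 800 = 8.99 ≈ 9.

9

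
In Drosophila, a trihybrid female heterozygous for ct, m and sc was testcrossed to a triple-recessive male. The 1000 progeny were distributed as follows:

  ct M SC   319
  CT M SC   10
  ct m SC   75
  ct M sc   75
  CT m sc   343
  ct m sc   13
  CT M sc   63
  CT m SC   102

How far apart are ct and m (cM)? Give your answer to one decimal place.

The two most frequent reciprocal classes, ct M SC and CT m sc, are the parental types, so the F1 was ct M SC / CT m sc.
The two rarest classes, CT M SC and ct m sc, are the double crossovers. Comparing them with the parentals, only the ct allele has switched, so ct is the middle locus and the order is sc – ct – m.
Crossovers in the ct–m interval produce the single-crossover classes ct m SC and CT M sc (75 + 63 = 138) plus the double crossovers (23).
RF(ct–m) = (138 + 23) / 1000 = 161/1000 = 0.1610 → 16.1 cM.

16.1 cM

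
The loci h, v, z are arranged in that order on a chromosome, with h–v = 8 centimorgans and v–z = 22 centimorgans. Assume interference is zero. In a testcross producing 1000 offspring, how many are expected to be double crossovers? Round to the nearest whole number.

18

Map distances give recombination frequencies of 0.080 and 0.220 for the two intervals.
With no interference, expected double-crossover frequency = 0.080 × 0.220 = 0.01760.
Expected number = 0.01760 × 1000 = 17.60 ≈ 18.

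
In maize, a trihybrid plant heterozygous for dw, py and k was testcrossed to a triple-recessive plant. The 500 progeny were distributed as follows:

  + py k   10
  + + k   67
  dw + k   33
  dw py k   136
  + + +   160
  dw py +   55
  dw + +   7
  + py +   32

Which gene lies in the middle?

dw

The two most frequent reciprocal classes, + + + and dw py k, are the parental types, so the F1 was + + + / dw py k.
The two rarest classes, dw + + and + py k, are the double crossovers. Comparing them with the parentals, only the dw allele has switched, so dw is the middle locus and the order is k – dw – py.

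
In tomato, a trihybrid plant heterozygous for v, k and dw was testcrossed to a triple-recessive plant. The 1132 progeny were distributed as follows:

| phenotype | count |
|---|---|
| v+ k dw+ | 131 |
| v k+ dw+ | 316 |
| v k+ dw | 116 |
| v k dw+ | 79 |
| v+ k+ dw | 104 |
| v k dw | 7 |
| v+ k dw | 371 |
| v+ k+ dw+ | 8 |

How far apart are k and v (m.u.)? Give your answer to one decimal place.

17.5 m.u.

The two most frequent reciprocal classes, v+ k dw and v k+ dw+, are the parental types, so the F1 was v+ k dw / v k+ dw+.
The two rarest classes, v k dw and v+ k+ dw+, are the double crossovers. Comparing them with the parentals, only the v allele has switched, so v is the middle locus and the order is dw – v – k.
Crossovers in the v–k interval produce the single-crossover classes v+ k+ dw and v k dw+ (104 + 79 = 183) plus the double crossovers (15).
RF(v–k) = (183 + 15) / 1132 = 198/1132 = 0.1749 → 17.5 m.u.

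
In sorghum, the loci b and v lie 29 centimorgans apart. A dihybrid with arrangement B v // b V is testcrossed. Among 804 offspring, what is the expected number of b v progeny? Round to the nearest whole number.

117

A map distance of 29 centimorgans corresponds to a recombination frequency of 0.290.
The F1 is B v / b V, so b v is a recombinant gamete class with expected frequency r/2 = 0.290/2 = 0.1450.
Expected number = 0.1450 × 804 = 116.58 ≈ 117.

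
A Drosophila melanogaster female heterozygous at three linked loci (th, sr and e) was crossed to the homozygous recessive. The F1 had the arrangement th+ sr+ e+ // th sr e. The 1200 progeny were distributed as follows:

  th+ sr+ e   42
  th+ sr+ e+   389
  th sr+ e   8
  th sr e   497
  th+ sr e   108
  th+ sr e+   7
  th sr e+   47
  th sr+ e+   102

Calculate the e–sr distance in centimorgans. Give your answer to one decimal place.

The two rarest classes, th+ sr e+ and th sr+ e, are the double crossovers. Comparing them with the parentals, only the sr allele has switched, so sr is the middle locus and the order is e – sr – th.
Crossovers in the e–sr interval produce the single-crossover classes th+ sr+ e and th sr e+ (42 + 47 = 89) plus the double crossovers (15).
RF(e–sr) = (89 + 15) / 1200 = 104/1200 = 0.0867 → 8.7 centimorgans.

8.7 centimorgans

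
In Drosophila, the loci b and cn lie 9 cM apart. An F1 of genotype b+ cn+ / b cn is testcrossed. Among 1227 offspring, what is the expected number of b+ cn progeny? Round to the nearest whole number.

55

A map distance of 9 cM corresponds to a recombination frequency of 0.090.
The F1 is b+ cn+ / b cn, so b+ cn is a recombinant gamete class with expected frequency r/2 = 0.090/2 = 0.0450.
Expected number = 0.0450 × 1227 = 55.21 ≈ 55.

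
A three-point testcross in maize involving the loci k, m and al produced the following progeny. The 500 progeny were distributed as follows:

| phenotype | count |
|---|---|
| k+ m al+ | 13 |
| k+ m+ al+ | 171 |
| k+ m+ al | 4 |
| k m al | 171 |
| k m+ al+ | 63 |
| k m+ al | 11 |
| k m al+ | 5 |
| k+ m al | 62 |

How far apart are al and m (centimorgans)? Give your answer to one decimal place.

The two most frequent reciprocal classes, k+ m+ al+ and k m al, are the parental types, so the F1 was k+ m+ al+ / k m al.
The two rarest classes, k+ m+ al and k m al+, are the double crossovers. Comparing them with the parentals, only the al allele has switched, so al is the middle locus and the order is k – al – m.
Crossovers in the al–m interval produce the single-crossover classes k+ m al+ and k m+ al (13 + 11 = 24) plus the double crossovers (9).
RF(al–m) = (24 + 9) / 500 = 33/500 = 0.0660 → 6.6 centimorgans.

6.6 centimorgans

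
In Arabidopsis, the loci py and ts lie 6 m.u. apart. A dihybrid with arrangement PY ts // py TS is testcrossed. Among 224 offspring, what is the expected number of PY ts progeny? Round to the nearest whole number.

A map distance of 6 m.u. corresponds to a recombination frequency of 0.060.
The F1 is PY ts / py TS, so PY ts is a parental gamete class with expected frequency (1 − r)/2 = 0.940/2 = 0.4700.
Expected number = 0.4700 × 224 = 105.28 ≈ 105.

105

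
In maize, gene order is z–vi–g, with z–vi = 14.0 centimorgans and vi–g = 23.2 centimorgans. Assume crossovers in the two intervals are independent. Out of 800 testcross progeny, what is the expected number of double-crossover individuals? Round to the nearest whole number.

Map distances give recombination frequencies of 0.140 and 0.232 for the two intervals.
With no interference, expected double-crossover frequency = 0.140 × 0.232 = 0.03248.
Expected number = 0.03248 × 800 = 25.98 ≈ 26.

26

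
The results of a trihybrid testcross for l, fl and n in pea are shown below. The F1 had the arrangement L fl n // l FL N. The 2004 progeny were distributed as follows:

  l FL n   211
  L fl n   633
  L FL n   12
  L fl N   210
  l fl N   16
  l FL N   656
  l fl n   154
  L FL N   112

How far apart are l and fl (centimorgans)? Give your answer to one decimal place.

14.7 centimorgans

The two rarest classes, L FL n and l fl N, are the double crossovers. Comparing them with the parentals, only the fl allele has switched, so fl is the middle locus and the order is l – fl – n.
Crossovers in the l–fl interval produce the single-crossover classes l fl n and L FL N (154 + 112 = 266) plus the double crossovers (28).
RF(l–fl) = (266 + 28) / 2004 = 294/2004 = 0.1467 → 14.7 centimorgans.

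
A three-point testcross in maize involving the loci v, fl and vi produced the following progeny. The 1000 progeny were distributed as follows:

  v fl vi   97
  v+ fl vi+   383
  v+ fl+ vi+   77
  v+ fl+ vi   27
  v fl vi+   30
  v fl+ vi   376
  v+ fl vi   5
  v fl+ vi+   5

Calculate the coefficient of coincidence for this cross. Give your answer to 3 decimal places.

0.811

The two most frequent reciprocal classes, v+ fl vi+ and v fl+ vi, are the parental types, so the F1 was v+ fl vi+ / v fl+ vi.
The two rarest classes, v+ fl vi and v fl+ vi+, are the double crossovers. Comparing them with the parentals, only the vi allele has switched, so vi is the middle locus and the order is fl – vi – v.
fl–vi: (174 + 10)/1000 = 0.1840; vi–v: (57 + 10)/1000 = 0.0670.
Expected DCO frequency = 0.1840 × 0.0670 ≈ 0.01233; observed = 10/1000 ≈ 0.01000.
Coefficient of coincidence = 0.01000/0.01233 ≈ 0.811.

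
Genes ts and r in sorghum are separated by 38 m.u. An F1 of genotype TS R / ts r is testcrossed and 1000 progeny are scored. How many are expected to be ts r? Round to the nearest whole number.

310

A map distance of 38 m.u. corresponds to a recombination frequency of 0.380.
The F1 is TS R / ts r, so ts r is a parental gamete class with expected frequency (1 − r)/2 = 0.620/2 = 0.3100.
Expected number = 0.3100 × 1000 = 310.00 ≈ 310.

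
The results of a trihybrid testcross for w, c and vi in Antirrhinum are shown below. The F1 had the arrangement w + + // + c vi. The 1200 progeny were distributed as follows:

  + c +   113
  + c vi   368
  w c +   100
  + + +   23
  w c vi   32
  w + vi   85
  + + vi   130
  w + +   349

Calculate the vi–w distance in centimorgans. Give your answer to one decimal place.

21.1 centimorgans

The two rarest classes, + + + and w c vi, are the double crossovers. Comparing them with the parentals, only the w allele has switched, so w is the middle locus and the order is vi – w – c.
Crossovers in the vi–w interval produce the single-crossover classes w + vi and + c + (85 + 113 = 198) plus the double crossovers (55).
RF(vi–w) = (198 + 55) / 1200 = 253/1200 = 0.2108 → 21.1 centimorgans.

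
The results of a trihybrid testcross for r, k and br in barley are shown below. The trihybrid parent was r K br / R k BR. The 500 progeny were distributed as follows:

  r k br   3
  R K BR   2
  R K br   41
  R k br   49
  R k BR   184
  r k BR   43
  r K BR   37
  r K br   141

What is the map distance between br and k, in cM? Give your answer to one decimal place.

18.2 cM

The two rarest classes, r k br and R K BR, are the double crossovers. Comparing them with the parentals, only the k allele has switched, so k is the middle locus and the order is r – k – br.
Crossovers in the k–br interval produce the single-crossover classes r K BR and R k br (37 + 49 = 86) plus the double crossovers (5).
RF(k–br) = (86 + 5) / 500 = 91/500 = 0.1820 → 18.2 cM.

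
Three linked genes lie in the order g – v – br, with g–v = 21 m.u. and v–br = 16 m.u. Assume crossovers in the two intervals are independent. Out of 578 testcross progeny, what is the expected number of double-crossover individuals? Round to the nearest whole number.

19

Map distances give recombination frequencies of 0.210 and 0.160 for the two intervals.
With no interference, expected double-crossover frequency = 0.210 × 0.160 = 0.03360.
Expected number = 0.03360 × 578 = 19.42 ≈ 19.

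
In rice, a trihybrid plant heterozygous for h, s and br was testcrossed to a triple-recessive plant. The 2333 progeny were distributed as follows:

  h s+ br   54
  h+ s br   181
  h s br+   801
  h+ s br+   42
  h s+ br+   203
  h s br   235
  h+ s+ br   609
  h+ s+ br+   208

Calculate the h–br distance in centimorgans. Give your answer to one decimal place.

The two most frequent reciprocal classes, h s br+ and h+ s+ br, are the parental types, so the F1 was h s br+ / h+ s+ br.
The two rarest classes, h+ s br+ and h s+ br, are the double crossovers. Comparing them with the parentals, only the h allele has switched, so h is the middle locus and the order is s – h – br.
Crossovers in the h–br interval produce the single-crossover classes h s br and h+ s+ br+ (235 + 208 = 443) plus the double crossovers (96).
RF(h–br) = (443 + 96) / 2333 = 539/2333 = 0.2310 → 23.1 centimorgans.

23.1 centimorgans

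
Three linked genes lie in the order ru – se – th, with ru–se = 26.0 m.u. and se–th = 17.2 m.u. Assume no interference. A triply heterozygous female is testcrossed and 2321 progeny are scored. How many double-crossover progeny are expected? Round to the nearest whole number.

Map distances give recombination frequencies of 0.260 and 0.172 for the two intervals.
With no interference, expected double-crossover frequency = 0.260 × 0.172 = 0.04472.
Expected number = 0.04472 × 2321 = 103.80 ≈ 104.

104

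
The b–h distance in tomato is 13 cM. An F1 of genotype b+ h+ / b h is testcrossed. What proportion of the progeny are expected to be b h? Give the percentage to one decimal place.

43.5%

A map distance of 13 cM corresponds to a recombination frequency of 0.130.
The F1 is b+ h+ / b h, so b h is a parental gamete class with expected frequency (1 − r)/2 = 0.870/2 = 0.4350.
That is 0.4350 = 43.5% of the progeny.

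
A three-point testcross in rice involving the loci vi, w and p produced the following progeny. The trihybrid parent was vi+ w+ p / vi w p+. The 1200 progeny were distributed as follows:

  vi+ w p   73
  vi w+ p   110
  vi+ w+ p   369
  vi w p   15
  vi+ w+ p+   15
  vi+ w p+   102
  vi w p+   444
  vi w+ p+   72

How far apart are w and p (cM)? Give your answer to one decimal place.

The two rarest classes, vi+ w+ p+ and vi w p, are the double crossovers. Comparing them with the parentals, only the p allele has switched, so p is the middle locus and the order is vi – p – w.
Crossovers in the p–w interval produce the single-crossover classes vi+ w p and vi w+ p+ (73 + 72 = 145) plus the double crossovers (30).
RF(p–w) = (145 + 30) / 1200 = 175/1200 = 0.1458 → 14.6 cM.

14.6 cM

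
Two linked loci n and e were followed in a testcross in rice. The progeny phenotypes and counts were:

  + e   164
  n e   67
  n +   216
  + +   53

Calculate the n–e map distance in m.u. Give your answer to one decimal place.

The two most frequent classes, + e (164) and n + (216), are the parental types, so the F1 was + e / n +.
The recombinant classes are + + and n e: 53 + 67 = 120.
Recombination frequency = 120/500 = 0.2400 ≈ 24.0%, i.e. 24.0 m.u.

24.0 m.u.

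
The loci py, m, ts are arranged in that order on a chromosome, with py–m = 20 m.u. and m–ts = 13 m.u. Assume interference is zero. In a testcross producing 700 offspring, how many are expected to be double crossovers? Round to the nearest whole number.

Map distances give recombination frequencies of 0.200 and 0.130 for the two intervals.
With no interference, expected double-crossover frequency = 0.200 × 0.130 = 0.02600.
Expected number = 0.02600 × 700 = 18.20 ≈ 18.

18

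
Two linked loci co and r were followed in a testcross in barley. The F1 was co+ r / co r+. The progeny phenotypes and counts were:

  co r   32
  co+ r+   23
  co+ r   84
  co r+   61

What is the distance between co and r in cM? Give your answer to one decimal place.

27.5 cM

The recombinant classes are co+ r+ and co r: 23 + 32 = 55.
Recombination frequency = 55/200 = 0.2750 ≈ 27.5%, i.e. 27.5 cM.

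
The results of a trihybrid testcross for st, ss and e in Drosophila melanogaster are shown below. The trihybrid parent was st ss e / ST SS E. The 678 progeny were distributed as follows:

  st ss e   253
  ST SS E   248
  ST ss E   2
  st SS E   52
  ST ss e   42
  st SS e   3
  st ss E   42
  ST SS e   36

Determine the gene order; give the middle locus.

ss

The two rarest classes, st SS e and ST ss E, are the double crossovers. Comparing them with the parentals, only the ss allele has switched, so ss is the middle locus and the order is e – ss – st.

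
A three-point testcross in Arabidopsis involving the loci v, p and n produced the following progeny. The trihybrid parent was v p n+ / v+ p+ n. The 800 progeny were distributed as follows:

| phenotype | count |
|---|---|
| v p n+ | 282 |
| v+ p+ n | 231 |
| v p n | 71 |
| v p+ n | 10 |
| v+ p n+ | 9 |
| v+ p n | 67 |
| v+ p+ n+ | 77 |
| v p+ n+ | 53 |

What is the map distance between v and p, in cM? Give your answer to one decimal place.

17.4 cM

The two rarest classes, v+ p n+ and v p+ n, are the double crossovers. Comparing them with the parentals, only the v allele has switched, so v is the middle locus and the order is p – v – n.
Crossovers in the p–v interval produce the single-crossover classes v p+ n+ and v+ p n (53 + 67 = 120) plus the double crossovers (19).
RF(p–v) = (120 + 19) / 800 = 139/800 = 0.1737 → 17.4 cM.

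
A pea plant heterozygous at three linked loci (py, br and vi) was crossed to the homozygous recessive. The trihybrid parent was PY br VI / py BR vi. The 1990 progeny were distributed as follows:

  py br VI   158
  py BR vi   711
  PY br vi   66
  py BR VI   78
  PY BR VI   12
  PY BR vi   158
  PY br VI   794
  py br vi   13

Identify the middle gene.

The two rarest classes, PY BR VI and py br vi, are the double crossovers. Comparing them with the parentals, only the br allele has switched, so br is the middle locus and the order is vi – br – py.

br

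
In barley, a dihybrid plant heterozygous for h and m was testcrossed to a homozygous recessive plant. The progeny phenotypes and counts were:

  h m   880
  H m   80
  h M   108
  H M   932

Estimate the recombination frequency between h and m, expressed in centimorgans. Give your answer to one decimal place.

The two most frequent classes, H M (932) and h m (880), are the parental types, so the F1 was H M / h m.
The recombinant classes are H m and h M: 80 + 108 = 188.
Recombination frequency = 188/2000 = 0.0940 ≈ 9.4%, i.e. 9.4 centimorgans.

9.4 centimorgans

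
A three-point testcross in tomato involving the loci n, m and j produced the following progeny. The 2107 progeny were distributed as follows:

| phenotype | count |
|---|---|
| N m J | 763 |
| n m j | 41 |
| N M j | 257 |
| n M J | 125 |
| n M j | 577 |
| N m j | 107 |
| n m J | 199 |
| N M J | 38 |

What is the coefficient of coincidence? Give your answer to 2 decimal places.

The two most frequent reciprocal classes, n M j and N m J, are the parental types, so the F1 was n M j / N m J.
The two rarest classes, n m j and N M J, are the double crossovers. Comparing them with the parentals, only the m allele has switched, so m is the middle locus and the order is j – m – n.
j–m: (232 + 79)/2107 = 0.1476; m–n: (456 + 79)/2107 = 0.2539.
Expected DCO frequency = 0.1476 × 0.2539 ≈ 0.03748; observed = 79/2107 ≈ 0.03749.
Coefficient of coincidence = 0.03749/0.03748 ≈ 1.00.

1.00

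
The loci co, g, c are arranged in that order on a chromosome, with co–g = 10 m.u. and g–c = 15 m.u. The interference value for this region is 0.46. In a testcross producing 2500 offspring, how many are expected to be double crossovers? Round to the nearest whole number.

20

Map distances give recombination frequencies of 0.100 and 0.150 for the two intervals.
With interference 0.46 (so coincidence = 0.54), expected double-crossover frequency = 0.100 × 0.150 × 0.54 = 0.00810.
Expected number = 0.00810 × 2500 = 20.25 ≈ 20.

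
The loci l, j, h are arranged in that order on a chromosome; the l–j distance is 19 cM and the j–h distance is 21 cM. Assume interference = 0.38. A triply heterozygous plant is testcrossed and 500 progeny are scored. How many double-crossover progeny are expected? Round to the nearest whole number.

12

Map distances give recombination frequencies of 0.190 and 0.210 for the two intervals.
With interference 0.38 (so coincidence = 0.62), expected double-crossover frequency = 0.190 × 0.210 × 0.62 = 0.02474.
Expected number = 0.02474 × 500 = 12.37 ≈ 12.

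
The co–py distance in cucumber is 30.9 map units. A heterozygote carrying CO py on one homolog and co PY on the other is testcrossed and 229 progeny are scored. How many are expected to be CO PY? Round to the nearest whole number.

A map distance of 30.9 map units corresponds to a recombination frequency of 0.309.
The F1 is CO py / co PY, so CO PY is a recombinant gamete class with expected frequency r/2 = 0.309/2 = 0.1545.
Expected number = 0.1545 × 229 = 35.38 ≈ 35.

35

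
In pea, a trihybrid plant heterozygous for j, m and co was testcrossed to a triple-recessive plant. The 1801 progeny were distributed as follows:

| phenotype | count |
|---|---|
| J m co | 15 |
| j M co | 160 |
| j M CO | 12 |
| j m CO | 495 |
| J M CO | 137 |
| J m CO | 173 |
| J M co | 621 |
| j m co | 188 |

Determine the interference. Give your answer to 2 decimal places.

The two most frequent reciprocal classes, j m CO and J M co, are the parental types, so the F1 was j m CO / J M co.
The two rarest classes, j M CO and J m co, are the double crossovers. Comparing them with the parentals, only the m allele has switched, so m is the middle locus and the order is co – m – j.
co–m: (325 + 27)/1801 = 0.1954; m–j: (333 + 27)/1801 = 0.1999.
Expected DCO frequency = 0.1954 × 0.1999 ≈ 0.03906; observed = 27/1801 ≈ 0.01499.
Coefficient of coincidence = 0.01499/0.03906 ≈ 0.38; interference = 1 − 0.38 = 0.62.

0.62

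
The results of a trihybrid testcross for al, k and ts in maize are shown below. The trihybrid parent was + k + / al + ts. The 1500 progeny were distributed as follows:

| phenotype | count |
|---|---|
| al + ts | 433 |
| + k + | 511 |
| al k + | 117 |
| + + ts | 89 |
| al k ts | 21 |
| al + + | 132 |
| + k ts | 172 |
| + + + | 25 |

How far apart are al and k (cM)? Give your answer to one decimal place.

The two rarest classes, + + + and al k ts, are the double crossovers. Comparing them with the parentals, only the k allele has switched, so k is the middle locus and the order is ts – k – al.
Crossovers in the k–al interval produce the single-crossover classes al k + and + + ts (117 + 89 = 206) plus the double crossovers (46).
RF(k–al) = (206 + 46) / 1500 = 252/1500 = 0.1680 → 16.8 cM.

16.8 cM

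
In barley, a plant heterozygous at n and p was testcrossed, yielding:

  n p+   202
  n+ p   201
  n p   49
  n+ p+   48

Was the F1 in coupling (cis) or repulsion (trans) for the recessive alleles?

trans

The two most frequent classes are n+ p (201) and n p+ (202); these are the parental (non-recombinant) types.
So the F1 carried n+ p on one chromosome and n p+ on the other — the recessive alleles are on opposite chromosomes (trans / repulsion).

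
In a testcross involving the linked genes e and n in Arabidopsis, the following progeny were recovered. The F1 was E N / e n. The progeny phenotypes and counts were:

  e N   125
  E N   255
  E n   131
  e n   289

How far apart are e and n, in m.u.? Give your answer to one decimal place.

32.0 m.u.

The recombinant classes are E n and e N: 131 + 125 = 256.
Recombination frequency = 256/800 = 0.3200 ≈ 32.0%, i.e. 32.0 m.u.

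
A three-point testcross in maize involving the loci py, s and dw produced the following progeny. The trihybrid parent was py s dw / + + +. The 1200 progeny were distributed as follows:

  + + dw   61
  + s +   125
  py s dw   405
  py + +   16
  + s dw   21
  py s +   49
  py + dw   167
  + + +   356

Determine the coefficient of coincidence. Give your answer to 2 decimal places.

The two rarest classes, + s dw and py + +, are the double crossovers. Comparing them with the parentals, only the py allele has switched, so py is the middle locus and the order is s – py – dw.
s–py: (292 + 37)/1200 = 0.2742; py–dw: (110 + 37)/1200 = 0.1225.
Expected DCO frequency = 0.2742 × 0.1225 ≈ 0.03359; observed = 37/1200 ≈ 0.03083.
Coefficient of coincidence = 0.03083/0.03359 ≈ 0.92.

0.92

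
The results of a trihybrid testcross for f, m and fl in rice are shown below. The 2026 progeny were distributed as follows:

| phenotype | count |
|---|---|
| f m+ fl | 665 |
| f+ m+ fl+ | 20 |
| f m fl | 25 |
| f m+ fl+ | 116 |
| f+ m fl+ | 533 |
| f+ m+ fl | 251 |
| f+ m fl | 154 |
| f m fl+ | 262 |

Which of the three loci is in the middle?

m

The two most frequent reciprocal classes, f m+ fl and f+ m fl+, are the parental types, so the F1 was f m+ fl / f+ m fl+.
The two rarest classes, f m fl and f+ m+ fl+, are the double crossovers. Comparing them with the parentals, only the m allele has switched, so m is the middle locus and the order is f – m – fl.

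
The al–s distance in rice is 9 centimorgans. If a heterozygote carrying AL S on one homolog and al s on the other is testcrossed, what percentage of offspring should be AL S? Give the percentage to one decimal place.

A map distance of 9 centimorgans corresponds to a recombination frequency of 0.090.
The F1 is AL S / al s, so AL S is a parental gamete class with expected frequency (1 − r)/2 = 0.910/2 = 0.4550.
That is 0.4550 = 45.5% of the progeny.

45.5%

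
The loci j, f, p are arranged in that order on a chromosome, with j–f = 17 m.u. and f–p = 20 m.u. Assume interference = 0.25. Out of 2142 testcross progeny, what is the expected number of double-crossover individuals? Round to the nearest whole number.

55

Map distances give recombination frequencies of 0.170 and 0.200 for the two intervals.
With interference 0.25 (so coincidence = 0.75), expected double-crossover frequency = 0.170 × 0.200 × 0.75 = 0.02550.
Expected number = 0.02550 × 2142 = 54.62 ≈ 55.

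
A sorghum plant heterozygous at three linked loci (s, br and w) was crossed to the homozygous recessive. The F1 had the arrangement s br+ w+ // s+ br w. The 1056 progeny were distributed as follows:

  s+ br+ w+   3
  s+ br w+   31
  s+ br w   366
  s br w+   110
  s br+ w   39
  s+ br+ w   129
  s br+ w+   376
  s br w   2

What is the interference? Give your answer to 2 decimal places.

The two rarest classes, s+ br+ w+ and s br w, are the double crossovers. Comparing them with the parentals, only the s allele has switched, so s is the middle locus and the order is w – s – br.
w–s: (70 + 5)/1056 = 0.0710; s–br: (239 + 5)/1056 = 0.2311.
Expected DCO frequency = 0.0710 × 0.2311 ≈ 0.01641; observed = 5/1056 ≈ 0.00473.
Coefficient of coincidence = 0.00473/0.01641 ≈ 0.29; interference = 1 − 0.29 = 0.71.

0.71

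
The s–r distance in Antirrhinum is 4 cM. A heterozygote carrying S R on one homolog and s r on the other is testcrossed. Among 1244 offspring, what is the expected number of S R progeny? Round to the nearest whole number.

A map distance of 4 cM corresponds to a recombination frequency of 0.040.
The F1 is S R / s r, so S R is a parental gamete class with expected frequency (1 − r)/2 = 0.960/2 = 0.4800.
Expected number = 0.4800 × 1244 = 597.12 ≈ 597.

597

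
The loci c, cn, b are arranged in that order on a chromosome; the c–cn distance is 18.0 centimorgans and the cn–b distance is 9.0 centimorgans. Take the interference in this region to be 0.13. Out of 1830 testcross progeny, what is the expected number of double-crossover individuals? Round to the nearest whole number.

26

Map distances give recombination frequencies of 0.180 and 0.090 for the two intervals.
With interference 0.13 (so coincidence = 0.87), expected double-crossover frequency = 0.180 × 0.090 × 0.87 = 0.01409.
Expected number = 0.01409 × 1830 = 25.79 ≈ 26.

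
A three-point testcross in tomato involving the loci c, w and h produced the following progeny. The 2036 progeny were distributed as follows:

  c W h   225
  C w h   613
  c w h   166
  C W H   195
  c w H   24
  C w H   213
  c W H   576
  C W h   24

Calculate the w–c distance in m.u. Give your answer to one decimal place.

The two most frequent reciprocal classes, C w h and c W H, are the parental types, so the F1 was C w h / c W H.
The two rarest classes, C W h and c w H, are the double crossovers. Comparing them with the parentals, only the w allele has switched, so w is the middle locus and the order is c – w – h.
Crossovers in the c–w interval produce the single-crossover classes c w h and C W H (166 + 195 = 361) plus the double crossovers (48).
RF(c–w) = (361 + 48) / 2036 = 409/2036 = 0.2009 → 20.1 m.u.

20.1 m.u.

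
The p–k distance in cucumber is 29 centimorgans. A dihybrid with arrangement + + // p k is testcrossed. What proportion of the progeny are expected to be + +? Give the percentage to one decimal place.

35.5%

A map distance of 29 centimorgans corresponds to a recombination frequency of 0.290.
The F1 is + + / p k, so + + is a parental gamete class with expected frequency (1 − r)/2 = 0.710/2 = 0.3550.
That is 0.3550 = 35.5% of the progeny.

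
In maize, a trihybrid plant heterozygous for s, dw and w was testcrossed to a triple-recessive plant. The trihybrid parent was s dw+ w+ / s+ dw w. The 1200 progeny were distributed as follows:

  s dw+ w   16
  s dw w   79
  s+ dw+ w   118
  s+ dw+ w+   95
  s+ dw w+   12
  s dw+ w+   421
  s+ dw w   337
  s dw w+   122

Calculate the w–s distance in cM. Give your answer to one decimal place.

The two rarest classes, s dw+ w and s+ dw w+, are the double crossovers. Comparing them with the parentals, only the w allele has switched, so w is the middle locus and the order is s – w – dw.
Crossovers in the s–w interval produce the single-crossover classes s+ dw+ w+ and s dw w (95 + 79 = 174) plus the double crossovers (28).
RF(s–w) = (174 + 28) / 1200 = 202/1200 = 0.1683 → 16.8 cM.

16.8 cM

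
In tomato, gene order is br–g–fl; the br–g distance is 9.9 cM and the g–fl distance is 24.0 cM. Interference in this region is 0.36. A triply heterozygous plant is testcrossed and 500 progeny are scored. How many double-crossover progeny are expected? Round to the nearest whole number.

Map distances give recombination frequencies of 0.099 and 0.240 for the two intervals.
With interference 0.36 (so coincidence = 0.64), expected double-crossover frequency = 0.099 × 0.240 × 0.64 = 0.01521.
Expected number = 0.01521 × 500 = 7.60 ≈ 8.

8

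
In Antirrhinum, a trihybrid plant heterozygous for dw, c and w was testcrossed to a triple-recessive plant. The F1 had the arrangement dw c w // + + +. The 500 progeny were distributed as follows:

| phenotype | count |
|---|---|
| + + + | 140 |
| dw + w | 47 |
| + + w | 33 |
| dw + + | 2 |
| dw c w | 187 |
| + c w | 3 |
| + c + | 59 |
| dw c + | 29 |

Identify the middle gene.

The two rarest classes, + c w and dw + +, are the double crossovers. Comparing them with the parentals, only the dw allele has switched, so dw is the middle locus and the order is c – dw – w.

dw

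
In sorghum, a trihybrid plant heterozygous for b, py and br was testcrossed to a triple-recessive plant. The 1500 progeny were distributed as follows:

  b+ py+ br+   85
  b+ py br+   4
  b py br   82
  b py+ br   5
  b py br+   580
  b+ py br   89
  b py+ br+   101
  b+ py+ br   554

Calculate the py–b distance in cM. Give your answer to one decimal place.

The two most frequent reciprocal classes, b py br+ and b+ py+ br, are the parental types, so the F1 was b py br+ / b+ py+ br.
The two rarest classes, b+ py br+ and b py+ br, are the double crossovers. Comparing them with the parentals, only the b allele has switched, so b is the middle locus and the order is py – b – br.
Crossovers in the py–b interval produce the single-crossover classes b py+ br+ and b+ py br (101 + 89 = 190) plus the double crossovers (9).
RF(py–b) = (190 + 9) / 1500 = 199/1500 = 0.1327 → 13.3 cM.

13.3 cM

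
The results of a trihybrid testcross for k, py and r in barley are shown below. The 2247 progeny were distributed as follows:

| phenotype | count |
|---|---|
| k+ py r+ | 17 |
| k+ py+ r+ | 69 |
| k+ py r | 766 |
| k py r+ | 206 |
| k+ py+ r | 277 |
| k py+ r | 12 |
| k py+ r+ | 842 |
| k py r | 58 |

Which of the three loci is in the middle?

r

The two most frequent reciprocal classes, k+ py r and k py+ r+, are the parental types, so the F1 was k+ py r / k py+ r+.
The two rarest classes, k+ py r+ and k py+ r, are the double crossovers. Comparing them with the parentals, only the r allele has switched, so r is the middle locus and the order is k – r – py.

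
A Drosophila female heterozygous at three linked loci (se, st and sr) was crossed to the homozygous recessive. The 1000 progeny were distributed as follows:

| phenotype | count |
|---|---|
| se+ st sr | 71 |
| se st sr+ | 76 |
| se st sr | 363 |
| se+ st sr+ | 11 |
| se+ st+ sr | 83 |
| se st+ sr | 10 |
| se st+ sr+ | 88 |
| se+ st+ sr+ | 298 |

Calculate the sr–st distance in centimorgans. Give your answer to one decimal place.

The two most frequent reciprocal classes, se+ st+ sr+ and se st sr, are the parental types, so the F1 was se+ st+ sr+ / se st sr.
The two rarest classes, se+ st sr+ and se st+ sr, are the double crossovers. Comparing them with the parentals, only the st allele has switched, so st is the middle locus and the order is se – st – sr.
Crossovers in the st–sr interval produce the single-crossover classes se+ st+ sr and se st sr+ (83 + 76 = 159) plus the double crossovers (21).
RF(st–sr) = (159 + 21) / 1000 = 180/1000 = 0.1800 → 18.0 centimorgans.

18.0 centimorgans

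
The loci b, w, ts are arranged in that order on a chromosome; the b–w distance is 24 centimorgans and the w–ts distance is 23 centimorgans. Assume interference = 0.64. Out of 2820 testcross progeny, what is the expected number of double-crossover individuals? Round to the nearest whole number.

Map distances give recombination frequencies of 0.240 and 0.230 for the two intervals.
With interference 0.64 (so coincidence = 0.36), expected double-crossover frequency = 0.240 × 0.230 × 0.36 = 0.01987.
Expected number = 0.01987 × 2820 = 56.04 ≈ 56.

56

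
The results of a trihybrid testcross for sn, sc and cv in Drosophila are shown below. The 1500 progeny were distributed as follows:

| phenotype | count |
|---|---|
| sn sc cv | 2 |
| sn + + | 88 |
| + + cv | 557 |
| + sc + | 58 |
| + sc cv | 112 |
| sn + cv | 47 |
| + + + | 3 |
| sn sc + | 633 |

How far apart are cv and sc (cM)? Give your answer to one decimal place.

The two most frequent reciprocal classes, sn sc + and + + cv, are the parental types, so the F1 was sn sc + / + + cv.
The two rarest classes, sn sc cv and + + +, are the double crossovers. Comparing them with the parentals, only the cv allele has switched, so cv is the middle locus and the order is sn – cv – sc.
Crossovers in the cv–sc interval produce the single-crossover classes sn + + and + sc cv (88 + 112 = 200) plus the double crossovers (5).
RF(cv–sc) = (200 + 5) / 1500 = 205/1500 = 0.1367 → 13.7 cM.

13.7 cM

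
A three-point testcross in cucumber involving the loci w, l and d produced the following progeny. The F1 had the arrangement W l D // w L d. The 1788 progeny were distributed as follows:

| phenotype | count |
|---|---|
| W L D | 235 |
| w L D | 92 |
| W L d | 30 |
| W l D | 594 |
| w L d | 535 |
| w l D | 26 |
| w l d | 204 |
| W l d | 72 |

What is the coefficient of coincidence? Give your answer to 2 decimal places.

0.92

The two rarest classes, w l D and W L d, are the double crossovers. Comparing them with the parentals, only the w allele has switched, so w is the middle locus and the order is l – w – d.
l–w: (439 + 56)/1788 = 0.2768; w–d: (164 + 56)/1788 = 0.1230.
Expected DCO frequency = 0.2768 × 0.1230 ≈ 0.03405; observed = 56/1788 ≈ 0.03132.
Coefficient of coincidence = 0.03132/0.03405 ≈ 0.92.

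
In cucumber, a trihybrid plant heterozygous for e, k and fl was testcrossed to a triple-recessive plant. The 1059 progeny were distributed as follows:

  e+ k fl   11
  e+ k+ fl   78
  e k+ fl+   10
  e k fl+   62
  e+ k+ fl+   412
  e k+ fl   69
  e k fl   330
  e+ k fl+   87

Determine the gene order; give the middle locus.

e

The two most frequent reciprocal classes, e k fl and e+ k+ fl+, are the parental types, so the F1 was e k fl / e+ k+ fl+.
The two rarest classes, e+ k fl and e k+ fl+, are the double crossovers. Comparing them with the parentals, only the e allele has switched, so e is the middle locus and the order is fl – e – k.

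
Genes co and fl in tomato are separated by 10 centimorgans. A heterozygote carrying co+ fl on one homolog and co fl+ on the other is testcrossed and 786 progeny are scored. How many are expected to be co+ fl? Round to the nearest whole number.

A map distance of 10 centimorgans corresponds to a recombination frequency of 0.100.
The F1 is co+ fl / co fl+, so co+ fl is a parental gamete class with expected frequency (1 − r)/2 = 0.900/2 = 0.4500.
Expected number = 0.4500 × 786 = 353.70 ≈ 354.

354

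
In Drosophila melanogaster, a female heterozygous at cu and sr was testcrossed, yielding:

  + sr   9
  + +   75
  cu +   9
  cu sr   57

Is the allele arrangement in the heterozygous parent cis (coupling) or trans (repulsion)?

The two most frequent classes are + + (75) and cu sr (57); these are the parental (non-recombinant) types.
So the F1 carried + + on one chromosome and cu sr on the other — the recessive alleles are on the same chromosome (cis / coupling).

cis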